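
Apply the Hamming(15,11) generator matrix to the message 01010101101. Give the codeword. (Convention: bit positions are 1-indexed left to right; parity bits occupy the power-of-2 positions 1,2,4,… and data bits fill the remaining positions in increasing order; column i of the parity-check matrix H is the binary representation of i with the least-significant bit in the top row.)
Codeword c = d · G (mod 2), d = 01010101101:
  c[0] = d·G[:,0] = (01010101101)·(11011010101) mod 2 = 0+1+0+1+0+0+0+0+1+0+1 mod 2 = 0
  c[1] = d·G[:,1] = (01010101101)·(10110110011) mod 2 = 0+0+0+1+0+1+0+0+0+0+1 mod 2 = 1
  c[2] = d·G[:,2] = (01010101101)·(10000000000) mod 2 = 0+0+0+0+0+0+0+0+0+0+0 mod 2 = 0
  c[3] = d·G[:,3] = (01010101101)·(01110001111) mod 2 = 0+1+0+1+0+0+0+1+1+0+1 mod 2 = 1
  c[4] = d·G[:,4] = (01010101101)·(01000000000) mod 2 = 0+1+0+0+0+0+0+0+0+0+0 mod 2 = 1
  c[5] = d·G[:,5] = (01010101101)·(00100000000) mod 2 = 0+0+0+0+0+0+0+0+0+0+0 mod 2 = 0
  c[6] = d·G[:,6] = (01010101101)·(00010000000) mod 2 = 0+0+0+1+0+0+0+0+0+0+0 mod 2 = 1
  c[7] = d·G[:,7] = (01010101101)·(00001111111) mod 2 = 0+0+0+0+0+1+0+1+1+0+1 mod 2 = 0
  c[8] = d·G[:,8] = (01010101101)·(00001000000) mod 2 = 0+0+0+0+0+0+0+0+0+0+0 mod 2 = 0
  c[9] = d·G[:,9] = (01010101101)·(00000100000) mod 2 = 0+0+0+0+0+1+0+0+0+0+0 mod 2 = 1
  c[10] = d·G[:,10] = (01010101101)·(00000010000) mod 2 = 0+0+0+0+0+0+0+0+0+0+0 mod 2 = 0
  c[11] = d·G[:,11] = (01010101101)·(00000001000) mod 2 = 0+0+0+0+0+0+0+1+0+0+0 mod 2 = 1
  c[12] = d·G[:,12] = (01010101101)·(00000000100) mod 2 = 0+0+0+0+0+0+0+0+1+0+0 mod 2 = 1
  c[13] = d·G[:,13] = (01010101101)·(00000000010) mod 2 = 0+0+0+0+0+0+0+0+0+0+0 mod 2 = 0
  c[14] = d·G[:,14] = (01010101101)·(00000000001) mod 2 = 0+0+0+0+0+0+0+0+0+0+1 mod 2 = 1
Codeword = 010110100101101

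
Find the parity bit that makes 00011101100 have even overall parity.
Sum of data bits: 0+0+0+1+1+1+0+1+1+0+0 = 5.
5 mod 2 = 1, so parity bit = 1.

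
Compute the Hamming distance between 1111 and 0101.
XOR = 1010, count of 1s = 2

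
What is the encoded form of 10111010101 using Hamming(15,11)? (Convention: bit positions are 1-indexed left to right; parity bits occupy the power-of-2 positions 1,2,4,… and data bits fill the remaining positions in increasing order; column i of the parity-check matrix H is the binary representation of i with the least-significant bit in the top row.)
Codeword c = d · G (mod 2), d = 10111010101:
  c[0] = d·G[:,0] = (10111010101)·(11011010101) mod 2 = 1+0+0+1+1+0+1+0+1+0+1 mod 2 = 0
  c[1] = d·G[:,1] = (10111010101)·(10110110011) mod 2 = 1+0+1+1+0+0+1+0+0+0+1 mod 2 = 1
  c[2] = d·G[:,2] = (10111010101)·(10000000000) mod 2 = 1+0+0+0+0+0+0+0+0+0+0 mod 2 = 1
  c[3] = d·G[:,3] = (10111010101)·(01110001111) mod 2 = 0+0+1+1+0+0+0+0+1+0+1 mod 2 = 0
  c[4] = d·G[:,4] = (10111010101)·(01000000000) mod 2 = 0+0+0+0+0+0+0+0+0+0+0 mod 2 = 0
  c[5] = d·G[:,5] = (10111010101)·(00100000000) mod 2 = 0+0+1+0+0+0+0+0+0+0+0 mod 2 = 1
  c[6] = d·G[:,6] = (10111010101)·(00010000000) mod 2 = 0+0+0+1+0+0+0+0+0+0+0 mod 2 = 1
  c[7] = d·G[:,7] = (10111010101)·(00001111111) mod 2 = 0+0+0+0+1+0+1+0+1+0+1 mod 2 = 0
  c[8] = d·G[:,8] = (10111010101)·(00001000000) mod 2 = 0+0+0+0+1+0+0+0+0+0+0 mod 2 = 1
  c[9] = d·G[:,9] = (10111010101)·(00000100000) mod 2 = 0+0+0+0+0+0+0+0+0+0+0 mod 2 = 0
  c[10] = d·G[:,10] = (10111010101)·(00000010000) mod 2 = 0+0+0+0+0+0+1+0+0+0+0 mod 2 = 1
  c[11] = d·G[:,11] = (10111010101)·(00000001000) mod 2 = 0+0+0+0+0+0+0+0+0+0+0 mod 2 = 0
  c[12] = d·G[:,12] = (10111010101)·(00000000100) mod 2 = 0+0+0+0+0+0+0+0+1+0+0 mod 2 = 1
  c[13] = d·G[:,13] = (10111010101)·(00000000010) mod 2 = 0+0+0+0+0+0+0+0+0+0+0 mod 2 = 0
  c[14] = d·G[:,14] = (10111010101)·(00000000001) mod 2 = 0+0+0+0+0+0+0+0+0+0+1 mod 2 = 1
Codeword = 011001101010101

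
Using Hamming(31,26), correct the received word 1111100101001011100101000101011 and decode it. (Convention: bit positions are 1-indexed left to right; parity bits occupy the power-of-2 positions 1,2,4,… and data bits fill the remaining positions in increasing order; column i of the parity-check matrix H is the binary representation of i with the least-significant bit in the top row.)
Syndrome s = H · r^T (mod 2), r = 1111100101001011100101000101011:
  s[0] = (1010101010101010101010101010101)·(1111100101001011100101000101011) mod 2 = 1+0+1+0+1+0+0+0+0+0+0+0+1+0+1+0+1+0+0+0+0+0+0+0+0+0+0+0+0+0+1 mod 2 = 1
  s[1] = (0110011001100110011001100110011)·(1111100101001011100101000101011) mod 2 = 0+1+1+0+0+0+0+0+0+1+0+0+0+0+1+0+0+0+0+0+0+1+0+0+0+1+0+0+0+1+1 mod 2 = 0
  s[2] = (0001111000011110000111100001111)·(1111100101001011100101000101011) mod 2 = 0+0+0+1+1+0+0+0+0+0+0+0+1+0+1+0+0+0+0+1+0+1+0+0+0+0+0+1+0+1+1 mod 2 = 1
  s[3] = (0000000111111110000000011111111)·(1111100101001011100101000101011) mod 2 = 0+0+0+0+0+0+0+1+0+1+0+0+1+0+1+0+0+0+0+0+0+0+0+0+0+1+0+1+0+1+1 mod 2 = 0
  s[4] = (0000000000000001111111111111111)·(1111100101001011100101000101011) mod 2 = 0+0+0+0+0+0+0+0+0+0+0+0+0+0+0+1+1+0+0+1+0+1+0+0+0+1+0+1+0+1+1 mod 2 = 0
Syndrome = 10100
Column 5 of H equals this syndrome → error at bit 5 (1-indexed).
Flip bit 5: 1111100101001011100101000101011 → 1111000101001011100101000101011
Extract data bits at positions {3,5,6,7,9,10,11,12,13,14,15,17,18,19,20,21,22,23,24,25,26,27,28,29,30,31}: 10000100101100101000101011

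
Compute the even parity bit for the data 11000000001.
Sum of data bits: 1+1+0+0+0+0+0+0+0+0+1 = 3.
3 mod 2 = 1, so parity bit = 1.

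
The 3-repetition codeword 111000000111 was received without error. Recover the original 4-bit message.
Split into 3-bit blocks: 111 000 000 111
Data = 1001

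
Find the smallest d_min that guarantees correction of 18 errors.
Correcting t errors requires d_min ≥ 2t + 1 = 2·18 + 1 = 37.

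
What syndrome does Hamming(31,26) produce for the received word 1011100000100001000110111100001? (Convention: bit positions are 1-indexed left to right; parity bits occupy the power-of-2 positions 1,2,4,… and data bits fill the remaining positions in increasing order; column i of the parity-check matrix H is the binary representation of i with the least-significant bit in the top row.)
Syndrome s = H · r^T (mod 2), r = 1011100000100001000110111100001:
  s[0] = (1010101010101010101010101010101)·(1011100000100001000110111100001) mod 2 = 1+0+1+0+1+0+0+0+0+0+1+0+0+0+0+0+0+0+0+0+1+0+1+0+1+0+0+0+0+0+1 mod 2 = 0
  s[1] = (0110011001100110011001100110011)·(1011100000100001000110111100001) mod 2 = 0+0+1+0+0+0+0+0+0+0+1+0+0+0+0+0+0+0+0+0+0+0+1+0+0+1+0+0+0+0+1 mod 2 = 1
  s[2] = (0001111000011110000111100001111)·(1011100000100001000110111100001) mod 2 = 0+0+0+1+1+0+0+0+0+0+0+0+0+0+0+0+0+0+0+1+1+0+1+0+0+0+0+0+0+0+1 mod 2 = 0
  s[3] = (0000000111111110000000011111111)·(1011100000100001000110111100001) mod 2 = 0+0+0+0+0+0+0+0+0+0+1+0+0+0+0+0+0+0+0+0+0+0+0+1+1+1+0+0+0+0+1 mod 2 = 1
  s[4] = (0000000000000001111111111111111)·(1011100000100001000110111100001) mod 2 = 0+0+0+0+0+0+0+0+0+0+0+0+0+0+0+1+0+0+0+1+1+0+1+1+1+1+0+0+0+0+1 mod 2 = 0
Syndrome = 01010
Non-zero syndrome: error at position 10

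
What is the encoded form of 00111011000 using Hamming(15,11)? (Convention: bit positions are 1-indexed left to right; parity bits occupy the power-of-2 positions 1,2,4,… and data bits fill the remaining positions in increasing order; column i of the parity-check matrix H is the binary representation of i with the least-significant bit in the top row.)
Codeword c = d · G (mod 2), d = 00111011000:
  c[0] = d·G[:,0] = (00111011000)·(11011010101) mod 2 = 0+0+0+1+1+0+1+0+0+0+0 mod 2 = 1
  c[1] = d·G[:,1] = (00111011000)·(10110110011) mod 2 = 0+0+1+1+0+0+1+0+0+0+0 mod 2 = 1
  c[2] = d·G[:,2] = (00111011000)·(10000000000) mod 2 = 0+0+0+0+0+0+0+0+0+0+0 mod 2 = 0
  c[3] = d·G[:,3] = (00111011000)·(01110001111) mod 2 = 0+0+1+1+0+0+0+1+0+0+0 mod 2 = 1
  c[4] = d·G[:,4] = (00111011000)·(01000000000) mod 2 = 0+0+0+0+0+0+0+0+0+0+0 mod 2 = 0
  c[5] = d·G[:,5] = (00111011000)·(00100000000) mod 2 = 0+0+1+0+0+0+0+0+0+0+0 mod 2 = 1
  c[6] = d·G[:,6] = (00111011000)·(00010000000) mod 2 = 0+0+0+1+0+0+0+0+0+0+0 mod 2 = 1
  c[7] = d·G[:,7] = (00111011000)·(00001111111) mod 2 = 0+0+0+0+1+0+1+1+0+0+0 mod 2 = 1
  c[8] = d·G[:,8] = (00111011000)·(00001000000) mod 2 = 0+0+0+0+1+0+0+0+0+0+0 mod 2 = 1
  c[9] = d·G[:,9] = (00111011000)·(00000100000) mod 2 = 0+0+0+0+0+0+0+0+0+0+0 mod 2 = 0
  c[10] = d·G[:,10] = (00111011000)·(00000010000) mod 2 = 0+0+0+0+0+0+1+0+0+0+0 mod 2 = 1
  c[11] = d·G[:,11] = (00111011000)·(00000001000) mod 2 = 0+0+0+0+0+0+0+1+0+0+0 mod 2 = 1
  c[12] = d·G[:,12] = (00111011000)·(00000000100) mod 2 = 0+0+0+0+0+0+0+0+0+0+0 mod 2 = 0
  c[13] = d·G[:,13] = (00111011000)·(00000000010) mod 2 = 0+0+0+0+0+0+0+0+0+0+0 mod 2 = 0
  c[14] = d·G[:,14] = (00111011000)·(00000000001) mod 2 = 0+0+0+0+0+0+0+0+0+0+0 mod 2 = 0
Codeword = 110101111011000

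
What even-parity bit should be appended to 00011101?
Sum of data bits: 0+0+0+1+1+1+0+1 = 4.
4 mod 2 = 0, so parity bit = 0.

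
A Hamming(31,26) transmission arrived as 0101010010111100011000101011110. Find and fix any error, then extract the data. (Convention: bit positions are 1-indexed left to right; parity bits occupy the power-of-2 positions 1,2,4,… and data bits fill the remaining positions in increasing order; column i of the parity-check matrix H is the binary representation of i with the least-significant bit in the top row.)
Syndrome s = H · r^T (mod 2), r = 0101010010111100011000101011110:
  s[0] = (1010101010101010101010101010101)·(0101010010111100011000101011110) mod 2 = 0+0+0+0+0+0+0+0+1+0+1+0+1+0+0+0+0+0+1+0+0+0+1+0+1+0+1+0+1+0+0 mod 2 = 0
  s[1] = (0110011001100110011001100110011)·(0101010010111100011000101011110) mod 2 = 0+1+0+0+0+1+0+0+0+0+1+0+0+1+0+0+0+1+1+0+0+0+1+0+0+0+1+0+0+1+0 mod 2 = 1
  s[2] = (0001111000011110000111100001111)·(0101010010111100011000101011110) mod 2 = 0+0+0+1+0+1+0+0+0+0+0+1+1+1+0+0+0+0+0+0+0+0+1+0+0+0+0+1+1+1+0 mod 2 = 1
  s[3] = (0000000111111110000000011111111)·(0101010010111100011000101011110) mod 2 = 0+0+0+0+0+0+0+0+1+0+1+1+1+1+0+0+0+0+0+0+0+0+0+0+1+0+1+1+1+1+0 mod 2 = 0
  s[4] = (0000000000000001111111111111111)·(0101010010111100011000101011110) mod 2 = 0+0+0+0+0+0+0+0+0+0+0+0+0+0+0+0+0+1+1+0+0+0+1+0+1+0+1+1+1+1+0 mod 2 = 0
Syndrome = 01100
Column 6 of H equals this syndrome → error at bit 6 (1-indexed).
Flip bit 6: 0101010010111100011000101011110 → 0101000010111100011000101011110
Extract data bits at positions {3,5,6,7,9,10,11,12,13,14,15,17,18,19,20,21,22,23,24,25,26,27,28,29,30,31}: 00001011110011000101011110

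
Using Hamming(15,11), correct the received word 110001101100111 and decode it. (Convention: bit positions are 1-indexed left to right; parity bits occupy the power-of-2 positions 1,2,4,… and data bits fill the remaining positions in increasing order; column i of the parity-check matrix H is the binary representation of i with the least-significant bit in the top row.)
Syndrome s = H · r^T (mod 2), r = 110001101100111:
  s[0] = (101010101010101)·(110001101100111) mod 2 = 1+0+0+0+0+0+1+0+1+0+0+0+1+0+1 mod 2 = 1
  s[1] = (011001100110011)·(110001101100111) mod 2 = 0+1+0+0+0+1+1+0+0+1+0+0+0+1+1 mod 2 = 0
  s[2] = (000111100001111)·(110001101100111) mod 2 = 0+0+0+0+0+1+1+0+0+0+0+0+1+1+1 mod 2 = 1
  s[3] = (000000011111111)·(110001101100111) mod 2 = 0+0+0+0+0+0+0+0+1+1+0+0+1+1+1 mod 2 = 1
Syndrome = 1011
Column 13 of H equals this syndrome → error at bit 13 (1-indexed).
Flip bit 13: 110001101100111 → 110001101100011
Extract data bits at positions {3,5,6,7,9,10,11,12,13,14,15}: 00111100011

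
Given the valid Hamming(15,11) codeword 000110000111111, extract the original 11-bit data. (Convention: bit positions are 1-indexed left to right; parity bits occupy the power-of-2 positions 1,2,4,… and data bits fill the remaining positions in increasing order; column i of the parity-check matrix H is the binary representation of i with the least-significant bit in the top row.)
Parity bits occupy power-of-2 positions; data bits are at positions {3,5,6,7,9,10,11,12,13,14,15} (1-indexed).
Extract: c[3]=0 c[5]=1 c[6]=0 c[7]=0 c[9]=0 c[10]=1 c[11]=1 c[12]=1 c[13]=1 c[14]=1 c[15]=1
Data = 01000111111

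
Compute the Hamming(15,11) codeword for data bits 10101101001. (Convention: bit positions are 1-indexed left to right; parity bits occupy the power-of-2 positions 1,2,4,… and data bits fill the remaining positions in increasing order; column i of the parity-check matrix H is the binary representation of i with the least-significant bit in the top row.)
Codeword c = d · G (mod 2), d = 10101101001:
  c[0] = d·G[:,0] = (10101101001)·(11011010101) mod 2 = 1+0+0+0+1+0+0+0+0+0+1 mod 2 = 1
  c[1] = d·G[:,1] = (10101101001)·(10110110011) mod 2 = 1+0+1+0+0+1+0+0+0+0+1 mod 2 = 0
  c[2] = d·G[:,2] = (10101101001)·(10000000000) mod 2 = 1+0+0+0+0+0+0+0+0+0+0 mod 2 = 1
  c[3] = d·G[:,3] = (10101101001)·(01110001111) mod 2 = 0+0+1+0+0+0+0+1+0+0+1 mod 2 = 1
  c[4] = d·G[:,4] = (10101101001)·(01000000000) mod 2 = 0+0+0+0+0+0+0+0+0+0+0 mod 2 = 0
  c[5] = d·G[:,5] = (10101101001)·(00100000000) mod 2 = 0+0+1+0+0+0+0+0+0+0+0 mod 2 = 1
  c[6] = d·G[:,6] = (10101101001)·(00010000000) mod 2 = 0+0+0+0+0+0+0+0+0+0+0 mod 2 = 0
  c[7] = d·G[:,7] = (10101101001)·(00001111111) mod 2 = 0+0+0+0+1+1+0+1+0+0+1 mod 2 = 0
  c[8] = d·G[:,8] = (10101101001)·(00001000000) mod 2 = 0+0+0+0+1+0+0+0+0+0+0 mod 2 = 1
  c[9] = d·G[:,9] = (10101101001)·(00000100000) mod 2 = 0+0+0+0+0+1+0+0+0+0+0 mod 2 = 1
  c[10] = d·G[:,10] = (10101101001)·(00000010000) mod 2 = 0+0+0+0+0+0+0+0+0+0+0 mod 2 = 0
  c[11] = d·G[:,11] = (10101101001)·(00000001000) mod 2 = 0+0+0+0+0+0+0+1+0+0+0 mod 2 = 1
  c[12] = d·G[:,12] = (10101101001)·(00000000100) mod 2 = 0+0+0+0+0+0+0+0+0+0+0 mod 2 = 0
  c[13] = d·G[:,13] = (10101101001)·(00000000010) mod 2 = 0+0+0+0+0+0+0+0+0+0+0 mod 2 = 0
  c[14] = d·G[:,14] = (10101101001)·(00000000001) mod 2 = 0+0+0+0+0+0+0+0+0+0+1 mod 2 = 1
Codeword = 101101001101001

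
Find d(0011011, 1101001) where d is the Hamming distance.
XOR = 1110010, count of 1s = 4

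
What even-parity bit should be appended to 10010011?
Sum of data bits: 1+0+0+1+0+0+1+1 = 4.
4 mod 2 = 0, so parity bit = 0.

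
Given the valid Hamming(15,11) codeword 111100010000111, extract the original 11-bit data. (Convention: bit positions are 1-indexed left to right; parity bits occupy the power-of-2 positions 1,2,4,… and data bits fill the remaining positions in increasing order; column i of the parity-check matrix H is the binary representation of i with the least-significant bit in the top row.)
Parity bits occupy power-of-2 positions; data bits are at positions {3,5,6,7,9,10,11,12,13,14,15} (1-indexed).
Extract: c[3]=1 c[5]=0 c[6]=0 c[7]=0 c[9]=0 c[10]=0 c[11]=0 c[12]=0 c[13]=1 c[14]=1 c[15]=1
Data = 10000000111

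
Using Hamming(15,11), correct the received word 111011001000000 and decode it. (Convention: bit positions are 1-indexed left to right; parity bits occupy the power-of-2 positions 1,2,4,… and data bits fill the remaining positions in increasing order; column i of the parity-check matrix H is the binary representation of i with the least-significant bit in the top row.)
Syndrome s = H · r^T (mod 2), r = 111011001000000:
  s[0] = (101010101010101)·(111011001000000) mod 2 = 1+0+1+0+1+0+0+0+1+0+0+0+0+0+0 mod 2 = 0
  s[1] = (011001100110011)·(111011001000000) mod 2 = 0+1+1+0+0+1+0+0+0+0+0+0+0+0+0 mod 2 = 1
  s[2] = (000111100001111)·(111011001000000) mod 2 = 0+0+0+0+1+1+0+0+0+0+0+0+0+0+0 mod 2 = 0
  s[3] = (000000011111111)·(111011001000000) mod 2 = 0+0+0+0+0+0+0+0+1+0+0+0+0+0+0 mod 2 = 1
Syndrome = 0101
Column 10 of H equals this syndrome → error at bit 10 (1-indexed).
Flip bit 10: 111011001000000 → 111011001100000
Extract data bits at positions {3,5,6,7,9,10,11,12,13,14,15}: 11101100000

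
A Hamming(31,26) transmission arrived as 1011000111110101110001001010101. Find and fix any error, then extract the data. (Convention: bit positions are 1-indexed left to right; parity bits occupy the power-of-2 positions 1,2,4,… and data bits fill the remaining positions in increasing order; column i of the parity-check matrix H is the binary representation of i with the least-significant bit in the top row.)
Syndrome s = H · r^T (mod 2), r = 1011000111110101110001001010101:
  s[0] = (1010101010101010101010101010101)·(1011000111110101110001001010101) mod 2 = 1+0+1+0+0+0+0+0+1+0+1+0+0+0+0+0+1+0+0+0+0+0+0+0+1+0+1+0+1+0+1 mod 2 = 1
  s[1] = (0110011001100110011001100110011)·(1011000111110101110001001010101) mod 2 = 0+0+1+0+0+0+0+0+0+1+1+0+0+1+0+0+0+1+0+0+0+1+0+0+0+0+1+0+0+0+1 mod 2 = 0
  s[2] = (0001111000011110000111100001111)·(1011000111110101110001001010101) mod 2 = 0+0+0+1+0+0+0+0+0+0+0+1+0+1+0+0+0+0+0+0+0+1+0+0+0+0+0+0+1+0+1 mod 2 = 0
  s[3] = (0000000111111110000000011111111)·(1011000111110101110001001010101) mod 2 = 0+0+0+0+0+0+0+1+1+1+1+1+0+1+0+0+0+0+0+0+0+0+0+0+1+0+1+0+1+0+1 mod 2 = 0
  s[4] = (0000000000000001111111111111111)·(1011000111110101110001001010101) mod 2 = 0+0+0+0+0+0+0+0+0+0+0+0+0+0+0+1+1+1+0+0+0+1+0+0+1+0+1+0+1+0+1 mod 2 = 0
Syndrome = 10000
Column 1 of H equals this syndrome → error at bit 1 (1-indexed).
Flip bit 1: 1011000111110101110001001010101 → 0011000111110101110001001010101
Extract data bits at positions {3,5,6,7,9,10,11,12,13,14,15,17,18,19,20,21,22,23,24,25,26,27,28,29,30,31}: 10001111010110001001010101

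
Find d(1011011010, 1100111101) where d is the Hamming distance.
XOR = 0111100111, count of 1s = 7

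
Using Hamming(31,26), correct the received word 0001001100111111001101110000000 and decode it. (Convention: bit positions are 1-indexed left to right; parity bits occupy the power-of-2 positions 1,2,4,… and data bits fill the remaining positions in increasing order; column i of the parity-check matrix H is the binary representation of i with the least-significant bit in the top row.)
Syndrome s = H · r^T (mod 2), r = 0001001100111111001101110000000:
  s[0] = (1010101010101010101010101010101)·(0001001100111111001101110000000) mod 2 = 0+0+0+0+0+0+1+0+0+0+1+0+1+0+1+0+0+0+1+0+0+0+1+0+0+0+0+0+0+0+0 mod 2 = 0
  s[1] = (0110011001100110011001100110011)·(0001001100111111001101110000000) mod 2 = 0+0+0+0+0+0+1+0+0+0+1+0+0+1+1+0+0+0+1+0+0+1+1+0+0+0+0+0+0+0+0 mod 2 = 1
  s[2] = (0001111000011110000111100001111)·(0001001100111111001101110000000) mod 2 = 0+0+0+1+0+0+1+0+0+0+0+1+1+1+1+0+0+0+0+1+0+1+1+0+0+0+0+0+0+0+0 mod 2 = 1
  s[3] = (0000000111111110000000011111111)·(0001001100111111001101110000000) mod 2 = 0+0+0+0+0+0+0+1+0+0+1+1+1+1+1+0+0+0+0+0+0+0+0+1+0+0+0+0+0+0+0 mod 2 = 1
  s[4] = (0000000000000001111111111111111)·(0001001100111111001101110000000) mod 2 = 0+0+0+0+0+0+0+0+0+0+0+0+0+0+0+1+0+0+1+1+0+1+1+1+0+0+0+0+0+0+0 mod 2 = 0
Syndrome = 01110
Column 14 of H equals this syndrome → error at bit 14 (1-indexed).
Flip bit 14: 0001001100111111001101110000000 → 0001001100111011001101110000000
Extract data bits at positions {3,5,6,7,9,10,11,12,13,14,15,17,18,19,20,21,22,23,24,25,26,27,28,29,30,31}: 00010011101001101110000000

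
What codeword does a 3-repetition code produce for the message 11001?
Repeat each bit 3× and concatenate:
1→111  1→111  0→000  0→000  1→111
Codeword = 111111000000111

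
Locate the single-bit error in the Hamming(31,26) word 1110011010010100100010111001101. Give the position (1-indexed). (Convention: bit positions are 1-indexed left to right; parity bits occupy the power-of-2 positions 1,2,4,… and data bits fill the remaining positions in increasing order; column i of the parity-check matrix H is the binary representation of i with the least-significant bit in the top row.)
Syndrome s = H · r^T (mod 2), r = 1110011010010100100010111001101:
  s[0] = (1010101010101010101010101010101)·(1110011010010100100010111001101) mod 2 = 1+0+1+0+0+0+1+0+1+0+0+0+0+0+0+0+1+0+0+0+1+0+1+0+1+0+0+0+1+0+1 mod 2 = 0
  s[1] = (0110011001100110011001100110011)·(1110011010010100100010111001101) mod 2 = 0+1+1+0+0+1+1+0+0+0+0+0+0+1+0+0+0+0+0+0+0+0+1+0+0+0+0+0+0+0+1 mod 2 = 1
  s[2] = (0001111000011110000111100001111)·(1110011010010100100010111001101) mod 2 = 0+0+0+0+0+1+1+0+0+0+0+1+0+1+0+0+0+0+0+0+1+0+1+0+0+0+0+1+1+0+1 mod 2 = 1
  s[3] = (0000000111111110000000011111111)·(1110011010010100100010111001101) mod 2 = 0+0+0+0+0+0+0+0+1+0+0+1+0+1+0+0+0+0+0+0+0+0+0+1+1+0+0+1+1+0+1 mod 2 = 0
  s[4] = (0000000000000001111111111111111)·(1110011010010100100010111001101) mod 2 = 0+0+0+0+0+0+0+0+0+0+0+0+0+0+0+0+1+0+0+0+1+0+1+1+1+0+0+1+1+0+1 mod 2 = 0
Syndrome = 01100
Column i of H is the binary representation of i, so the syndrome is the binary index of the flipped bit.
Read s = 01100 with s[0] as LSB: 0·2^0 + 1·2^1 + 1·2^2 + 0·2^3 + 0·2^4 = 6.
Error is at bit position 6.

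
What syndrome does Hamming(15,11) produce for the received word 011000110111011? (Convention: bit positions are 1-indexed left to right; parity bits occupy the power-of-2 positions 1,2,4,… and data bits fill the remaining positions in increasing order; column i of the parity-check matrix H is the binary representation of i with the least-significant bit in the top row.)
Syndrome s = H · r^T (mod 2), r = 011000110111011:
  s[0] = (101010101010101)·(011000110111011) mod 2 = 0+0+1+0+0+0+1+0+0+0+1+0+0+0+1 mod 2 = 0
  s[1] = (011001100110011)·(011000110111011) mod 2 = 0+1+1+0+0+0+1+0+0+1+1+0+0+1+1 mod 2 = 1
  s[2] = (000111100001111)·(011000110111011) mod 2 = 0+0+0+0+0+0+1+0+0+0+0+1+0+1+1 mod 2 = 0
  s[3] = (000000011111111)·(011000110111011) mod 2 = 0+0+0+0+0+0+0+1+0+1+1+1+0+1+1 mod 2 = 0
Syndrome = 0100
Non-zero syndrome: error at position 2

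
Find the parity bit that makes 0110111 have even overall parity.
Sum of data bits: 0+1+1+0+1+1+1 = 5.
5 mod 2 = 1, so parity bit = 1.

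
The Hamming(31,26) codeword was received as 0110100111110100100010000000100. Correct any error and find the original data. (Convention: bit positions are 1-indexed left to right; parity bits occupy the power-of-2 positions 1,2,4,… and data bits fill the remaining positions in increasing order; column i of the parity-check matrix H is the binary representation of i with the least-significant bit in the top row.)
Syndrome s = H · r^T (mod 2), r = 0110100111110100100010000000100:
  s[0] = (1010101010101010101010101010101)·(0110100111110100100010000000100) mod 2 = 0+0+1+0+1+0+0+0+1+0+1+0+0+0+0+0+1+0+0+0+1+0+0+0+0+0+0+0+1+0+0 mod 2 = 1
  s[1] = (0110011001100110011001100110011)·(0110100111110100100010000000100) mod 2 = 0+1+1+0+0+0+0+0+0+1+1+0+0+1+0+0+0+0+0+0+0+0+0+0+0+0+0+0+0+0+0 mod 2 = 1
  s[2] = (0001111000011110000111100001111)·(0110100111110100100010000000100) mod 2 = 0+0+0+0+1+0+0+0+0+0+0+1+0+1+0+0+0+0+0+0+1+0+0+0+0+0+0+0+1+0+0 mod 2 = 1
  s[3] = (0000000111111110000000011111111)·(0110100111110100100010000000100) mod 2 = 0+0+0+0+0+0+0+1+1+1+1+1+0+1+0+0+0+0+0+0+0+0+0+0+0+0+0+0+1+0+0 mod 2 = 1
  s[4] = (0000000000000001111111111111111)·(0110100111110100100010000000100) mod 2 = 0+0+0+0+0+0+0+0+0+0+0+0+0+0+0+0+1+0+0+0+1+0+0+0+0+0+0+0+1+0+0 mod 2 = 1
Syndrome = 11111
Column 31 of H equals this syndrome → error at bit 31 (1-indexed).
Flip bit 31: 0110100111110100100010000000100 → 0110100111110100100010000000101
Extract data bits at positions {3,5,6,7,9,10,11,12,13,14,15,17,18,19,20,21,22,23,24,25,26,27,28,29,30,31}: 11001111010100010000000101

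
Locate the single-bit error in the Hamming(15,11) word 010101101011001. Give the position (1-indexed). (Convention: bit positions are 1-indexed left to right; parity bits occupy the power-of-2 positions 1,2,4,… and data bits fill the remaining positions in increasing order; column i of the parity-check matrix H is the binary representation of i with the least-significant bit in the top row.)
Syndrome s = H · r^T (mod 2), r = 010101101011001:
  s[0] = (101010101010101)·(010101101011001) mod 2 = 0+0+0+0+0+0+1+0+1+0+1+0+0+0+1 mod 2 = 0
  s[1] = (011001100110011)·(010101101011001) mod 2 = 0+1+0+0+0+1+1+0+0+0+1+0+0+0+1 mod 2 = 1
  s[2] = (000111100001111)·(010101101011001) mod 2 = 0+0+0+1+0+1+1+0+0+0+0+1+0+0+1 mod 2 = 1
  s[3] = (000000011111111)·(010101101011001) mod 2 = 0+0+0+0+0+0+0+0+1+0+1+1+0+0+1 mod 2 = 0
Syndrome = 0110
Column i of H is the binary representation of i, so the syndrome is the binary index of the flipped bit.
Read s = 0110 with s[0] as LSB: 0·2^0 + 1·2^1 + 1·2^2 + 0·2^3 = 6.
Error is at bit position 6.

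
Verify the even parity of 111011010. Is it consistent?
Sum of all bits: 1+1+1+0+1+1+0+1+0 = 6; 6 mod 2 = 0. Result is 0 → valid parity.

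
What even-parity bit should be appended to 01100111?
Sum of data bits: 0+1+1+0+0+1+1+1 = 5.
5 mod 2 = 1, so parity bit = 1.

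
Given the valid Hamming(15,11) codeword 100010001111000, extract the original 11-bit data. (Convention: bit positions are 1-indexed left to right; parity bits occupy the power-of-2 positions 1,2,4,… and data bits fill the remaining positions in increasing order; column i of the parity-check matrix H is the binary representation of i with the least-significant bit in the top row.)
Parity bits occupy power-of-2 positions; data bits are at positions {3,5,6,7,9,10,11,12,13,14,15} (1-indexed).
Extract: c[3]=0 c[5]=1 c[6]=0 c[7]=0 c[9]=1 c[10]=1 c[11]=1 c[12]=1 c[13]=0 c[14]=0 c[15]=0
Data = 01001111000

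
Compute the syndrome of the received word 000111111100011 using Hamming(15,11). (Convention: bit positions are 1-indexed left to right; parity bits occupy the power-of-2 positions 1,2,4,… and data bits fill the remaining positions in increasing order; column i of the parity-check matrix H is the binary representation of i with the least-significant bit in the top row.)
Syndrome s = H · r^T (mod 2), r = 000111111100011:
  s[0] = (101010101010101)·(000111111100011) mod 2 = 0+0+0+0+1+0+1+0+1+0+0+0+0+0+1 mod 2 = 0
  s[1] = (011001100110011)·(000111111100011) mod 2 = 0+0+0+0+0+1+1+0+0+1+0+0+0+1+1 mod 2 = 1
  s[2] = (000111100001111)·(000111111100011) mod 2 = 0+0+0+1+1+1+1+0+0+0+0+0+0+1+1 mod 2 = 0
  s[3] = (000000011111111)·(000111111100011) mod 2 = 0+0+0+0+0+0+0+1+1+1+0+0+0+1+1 mod 2 = 1
Syndrome = 0101
Non-zero syndrome: error at position 10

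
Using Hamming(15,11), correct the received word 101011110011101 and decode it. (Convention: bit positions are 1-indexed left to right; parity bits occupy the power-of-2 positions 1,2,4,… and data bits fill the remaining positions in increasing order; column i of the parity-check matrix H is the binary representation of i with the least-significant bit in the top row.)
Syndrome s = H · r^T (mod 2), r = 101011110011101:
  s[0] = (101010101010101)·(101011110011101) mod 2 = 1+0+1+0+1+0+1+0+0+0+1+0+1+0+1 mod 2 = 1
  s[1] = (011001100110011)·(101011110011101) mod 2 = 0+0+1+0+0+1+1+0+0+0+1+0+0+0+1 mod 2 = 1
  s[2] = (000111100001111)·(101011110011101) mod 2 = 0+0+0+0+1+1+1+0+0+0+0+1+1+0+1 mod 2 = 0
  s[3] = (000000011111111)·(101011110011101) mod 2 = 0+0+0+0+0+0+0+1+0+0+1+1+1+0+1 mod 2 = 1
Syndrome = 1101
Column 11 of H equals this syndrome → error at bit 11 (1-indexed).
Flip bit 11: 101011110011101 → 101011110001101
Extract data bits at positions {3,5,6,7,9,10,11,12,13,14,15}: 11110001101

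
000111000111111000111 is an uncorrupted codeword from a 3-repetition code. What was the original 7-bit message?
Split into 3-bit blocks: 000 111 000 111 111 000 111
Data = 0101101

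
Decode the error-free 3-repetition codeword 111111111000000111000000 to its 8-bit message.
Split into 3-bit blocks: 111 111 111 000 000 111 000 000
Data = 11100100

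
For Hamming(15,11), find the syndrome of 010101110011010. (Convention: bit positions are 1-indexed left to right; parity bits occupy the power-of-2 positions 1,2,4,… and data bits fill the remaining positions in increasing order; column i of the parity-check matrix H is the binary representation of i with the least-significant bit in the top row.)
Syndrome s = H · r^T (mod 2), r = 010101110011010:
  s[0] = (101010101010101)·(010101110011010) mod 2 = 0+0+0+0+0+0+1+0+0+0+1+0+0+0+0 mod 2 = 0
  s[1] = (011001100110011)·(010101110011010) mod 2 = 0+1+0+0+0+1+1+0+0+0+1+0+0+1+0 mod 2 = 1
  s[2] = (000111100001111)·(010101110011010) mod 2 = 0+0+0+1+0+1+1+0+0+0+0+1+0+1+0 mod 2 = 1
  s[3] = (000000011111111)·(010101110011010) mod 2 = 0+0+0+0+0+0+0+1+0+0+1+1+0+1+0 mod 2 = 0
Syndrome = 0110
Non-zero syndrome: error at position 6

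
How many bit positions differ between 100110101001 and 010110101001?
XOR = 110000000000, count of 1s = 2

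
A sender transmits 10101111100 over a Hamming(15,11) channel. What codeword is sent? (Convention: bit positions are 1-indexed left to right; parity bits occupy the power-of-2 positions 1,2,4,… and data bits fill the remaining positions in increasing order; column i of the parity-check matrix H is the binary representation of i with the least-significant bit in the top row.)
Codeword c = d · G (mod 2), d = 10101111100:
  c[0] = d·G[:,0] = (10101111100)·(11011010101) mod 2 = 1+0+0+0+1+0+1+0+1+0+0 mod 2 = 0
  c[1] = d·G[:,1] = (10101111100)·(10110110011) mod 2 = 1+0+1+0+0+1+1+0+0+0+0 mod 2 = 0
  c[2] = d·G[:,2] = (10101111100)·(10000000000) mod 2 = 1+0+0+0+0+0+0+0+0+0+0 mod 2 = 1
  c[3] = d·G[:,3] = (10101111100)·(01110001111) mod 2 = 0+0+1+0+0+0+0+1+1+0+0 mod 2 = 1
  c[4] = d·G[:,4] = (10101111100)·(01000000000) mod 2 = 0+0+0+0+0+0+0+0+0+0+0 mod 2 = 0
  c[5] = d·G[:,5] = (10101111100)·(00100000000) mod 2 = 0+0+1+0+0+0+0+0+0+0+0 mod 2 = 1
  c[6] = d·G[:,6] = (10101111100)·(00010000000) mod 2 = 0+0+0+0+0+0+0+0+0+0+0 mod 2 = 0
  c[7] = d·G[:,7] = (10101111100)·(00001111111) mod 2 = 0+0+0+0+1+1+1+1+1+0+0 mod 2 = 1
  c[8] = d·G[:,8] = (10101111100)·(00001000000) mod 2 = 0+0+0+0+1+0+0+0+0+0+0 mod 2 = 1
  c[9] = d·G[:,9] = (10101111100)·(00000100000) mod 2 = 0+0+0+0+0+1+0+0+0+0+0 mod 2 = 1
  c[10] = d·G[:,10] = (10101111100)·(00000010000) mod 2 = 0+0+0+0+0+0+1+0+0+0+0 mod 2 = 1
  c[11] = d·G[:,11] = (10101111100)·(00000001000) mod 2 = 0+0+0+0+0+0+0+1+0+0+0 mod 2 = 1
  c[12] = d·G[:,12] = (10101111100)·(00000000100) mod 2 = 0+0+0+0+0+0+0+0+1+0+0 mod 2 = 1
  c[13] = d·G[:,13] = (10101111100)·(00000000010) mod 2 = 0+0+0+0+0+0+0+0+0+0+0 mod 2 = 0
  c[14] = d·G[:,14] = (10101111100)·(00000000001) mod 2 = 0+0+0+0+0+0+0+0+0+0+0 mod 2 = 0
Codeword = 001101011111100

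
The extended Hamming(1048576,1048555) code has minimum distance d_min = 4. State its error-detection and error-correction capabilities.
Detection only: up to d_min − 1 = 3 errors.
Correction: up to ⌊(d_min − 1)/2⌋ = ⌊3/2⌋ = 1 errors.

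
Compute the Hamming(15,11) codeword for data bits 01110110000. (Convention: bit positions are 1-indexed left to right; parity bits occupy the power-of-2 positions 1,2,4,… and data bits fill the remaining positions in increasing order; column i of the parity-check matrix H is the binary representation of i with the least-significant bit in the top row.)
Codeword c = d · G (mod 2), d = 01110110000:
  c[0] = d·G[:,0] = (01110110000)·(11011010101) mod 2 = 0+1+0+1+0+0+1+0+0+0+0 mod 2 = 1
  c[1] = d·G[:,1] = (01110110000)·(10110110011) mod 2 = 0+0+1+1+0+1+1+0+0+0+0 mod 2 = 0
  c[2] = d·G[:,2] = (01110110000)·(10000000000) mod 2 = 0+0+0+0+0+0+0+0+0+0+0 mod 2 = 0
  c[3] = d·G[:,3] = (01110110000)·(01110001111) mod 2 = 0+1+1+1+0+0+0+0+0+0+0 mod 2 = 1
  c[4] = d·G[:,4] = (01110110000)·(01000000000) mod 2 = 0+1+0+0+0+0+0+0+0+0+0 mod 2 = 1
  c[5] = d·G[:,5] = (01110110000)·(00100000000) mod 2 = 0+0+1+0+0+0+0+0+0+0+0 mod 2 = 1
  c[6] = d·G[:,6] = (01110110000)·(00010000000) mod 2 = 0+0+0+1+0+0+0+0+0+0+0 mod 2 = 1
  c[7] = d·G[:,7] = (01110110000)·(00001111111) mod 2 = 0+0+0+0+0+1+1+0+0+0+0 mod 2 = 0
  c[8] = d·G[:,8] = (01110110000)·(00001000000) mod 2 = 0+0+0+0+0+0+0+0+0+0+0 mod 2 = 0
  c[9] = d·G[:,9] = (01110110000)·(00000100000) mod 2 = 0+0+0+0+0+1+0+0+0+0+0 mod 2 = 1
  c[10] = d·G[:,10] = (01110110000)·(00000010000) mod 2 = 0+0+0+0+0+0+1+0+0+0+0 mod 2 = 1
  c[11] = d·G[:,11] = (01110110000)·(00000001000) mod 2 = 0+0+0+0+0+0+0+0+0+0+0 mod 2 = 0
  c[12] = d·G[:,12] = (01110110000)·(00000000100) mod 2 = 0+0+0+0+0+0+0+0+0+0+0 mod 2 = 0
  c[13] = d·G[:,13] = (01110110000)·(00000000010) mod 2 = 0+0+0+0+0+0+0+0+0+0+0 mod 2 = 0
  c[14] = d·G[:,14] = (01110110000)·(00000000001) mod 2 = 0+0+0+0+0+0+0+0+0+0+0 mod 2 = 0
Codeword = 100111100110000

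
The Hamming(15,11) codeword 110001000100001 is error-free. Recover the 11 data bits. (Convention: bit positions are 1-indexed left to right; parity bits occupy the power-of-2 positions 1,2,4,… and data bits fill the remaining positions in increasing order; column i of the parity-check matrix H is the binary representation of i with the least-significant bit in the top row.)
Parity bits occupy power-of-2 positions; data bits are at positions {3,5,6,7,9,10,11,12,13,14,15} (1-indexed).
Extract: c[3]=0 c[5]=0 c[6]=1 c[7]=0 c[9]=0 c[10]=1 c[11]=0 c[12]=0 c[13]=0 c[14]=0 c[15]=1
Data = 00100100001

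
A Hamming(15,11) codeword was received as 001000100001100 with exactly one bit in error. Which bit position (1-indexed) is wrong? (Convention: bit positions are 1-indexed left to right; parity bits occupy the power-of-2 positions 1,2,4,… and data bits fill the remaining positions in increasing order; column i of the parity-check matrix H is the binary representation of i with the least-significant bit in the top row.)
Syndrome s = H · r^T (mod 2), r = 001000100001100:
  s[0] = (101010101010101)·(001000100001100) mod 2 = 0+0+1+0+0+0+1+0+0+0+0+0+1+0+0 mod 2 = 1
  s[1] = (011001100110011)·(001000100001100) mod 2 = 0+0+1+0+0+0+1+0+0+0+0+0+0+0+0 mod 2 = 0
  s[2] = (000111100001111)·(001000100001100) mod 2 = 0+0+0+0+0+0+1+0+0+0+0+1+1+0+0 mod 2 = 1
  s[3] = (000000011111111)·(001000100001100) mod 2 = 0+0+0+0+0+0+0+0+0+0+0+1+1+0+0 mod 2 = 0
Syndrome = 1010
Column i of H is the binary representation of i, so the syndrome is the binary index of the flipped bit.
Read s = 1010 with s[0] as LSB: 1·2^0 + 0·2^1 + 1·2^2 + 0·2^3 = 5.
Error is at bit position 5.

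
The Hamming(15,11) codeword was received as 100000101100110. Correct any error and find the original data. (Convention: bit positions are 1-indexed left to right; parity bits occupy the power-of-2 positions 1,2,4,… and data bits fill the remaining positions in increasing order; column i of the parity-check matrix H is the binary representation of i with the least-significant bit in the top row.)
Syndrome s = H · r^T (mod 2), r = 100000101100110:
  s[0] = (101010101010101)·(100000101100110) mod 2 = 1+0+0+0+0+0+1+0+1+0+0+0+1+0+0 mod 2 = 0
  s[1] = (011001100110011)·(100000101100110) mod 2 = 0+0+0+0+0+0+1+0+0+1+0+0+0+1+0 mod 2 = 1
  s[2] = (000111100001111)·(100000101100110) mod 2 = 0+0+0+0+0+0+1+0+0+0+0+0+1+1+0 mod 2 = 1
  s[3] = (000000011111111)·(100000101100110) mod 2 = 0+0+0+0+0+0+0+0+1+1+0+0+1+1+0 mod 2 = 0
Syndrome = 0110
Column 6 of H equals this syndrome → error at bit 6 (1-indexed).
Flip bit 6: 100000101100110 → 100001101100110
Extract data bits at positions {3,5,6,7,9,10,11,12,13,14,15}: 00111100110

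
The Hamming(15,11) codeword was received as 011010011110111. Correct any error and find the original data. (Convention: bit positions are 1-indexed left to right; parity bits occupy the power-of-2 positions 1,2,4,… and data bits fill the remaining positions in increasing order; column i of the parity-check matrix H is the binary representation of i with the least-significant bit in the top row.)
Syndrome s = H · r^T (mod 2), r = 011010011110111:
  s[0] = (101010101010101)·(011010011110111) mod 2 = 0+0+1+0+1+0+0+0+1+0+1+0+1+0+1 mod 2 = 0
  s[1] = (011001100110011)·(011010011110111) mod 2 = 0+1+1+0+0+0+0+0+0+1+1+0+0+1+1 mod 2 = 0
  s[2] = (000111100001111)·(011010011110111) mod 2 = 0+0+0+0+1+0+0+0+0+0+0+0+1+1+1 mod 2 = 0
  s[3] = (000000011111111)·(011010011110111) mod 2 = 0+0+0+0+0+0+0+1+1+1+1+0+1+1+1 mod 2 = 1
Syndrome = 0001
Column 8 of H equals this syndrome → error at bit 8 (1-indexed).
Flip bit 8: 011010011110111 → 011010001110111
Extract data bits at positions {3,5,6,7,9,10,11,12,13,14,15}: 11001110111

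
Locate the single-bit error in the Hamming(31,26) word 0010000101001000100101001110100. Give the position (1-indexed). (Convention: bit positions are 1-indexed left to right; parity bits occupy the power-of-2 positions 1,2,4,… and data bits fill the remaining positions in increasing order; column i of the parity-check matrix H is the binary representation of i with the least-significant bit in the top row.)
Syndrome s = H · r^T (mod 2), r = 0010000101001000100101001110100:
  s[0] = (1010101010101010101010101010101)·(0010000101001000100101001110100) mod 2 = 0+0+1+0+0+0+0+0+0+0+0+0+1+0+0+0+1+0+0+0+0+0+0+0+1+0+1+0+1+0+0 mod 2 = 0
  s[1] = (0110011001100110011001100110011)·(0010000101001000100101001110100) mod 2 = 0+0+1+0+0+0+0+0+0+1+0+0+0+0+0+0+0+0+0+0+0+1+0+0+0+1+1+0+0+0+0 mod 2 = 1
  s[2] = (0001111000011110000111100001111)·(0010000101001000100101001110100) mod 2 = 0+0+0+0+0+0+0+0+0+0+0+0+1+0+0+0+0+0+0+1+0+1+0+0+0+0+0+0+1+0+0 mod 2 = 0
  s[3] = (0000000111111110000000011111111)·(0010000101001000100101001110100) mod 2 = 0+0+0+0+0+0+0+1+0+1+0+0+1+0+0+0+0+0+0+0+0+0+0+0+1+1+1+0+1+0+0 mod 2 = 1
  s[4] = (0000000000000001111111111111111)·(0010000101001000100101001110100) mod 2 = 0+0+0+0+0+0+0+0+0+0+0+0+0+0+0+0+1+0+0+1+0+1+0+0+1+1+1+0+1+0+0 mod 2 = 1
Syndrome = 01011
Column i of H is the binary representation of i, so the syndrome is the binary index of the flipped bit.
Read s = 01011 with s[0] as LSB: 0·2^0 + 1·2^1 + 0·2^2 + 1·2^3 + 1·2^4 = 26.
Error is at bit position 26.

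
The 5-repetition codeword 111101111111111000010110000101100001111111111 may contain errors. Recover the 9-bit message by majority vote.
Split into 5-bit blocks and majority-vote each:
  block 1 = 11110: 4 ones, 1 zeros → 1
  block 2 = 11111: 5 ones, 0 zeros → 1
  block 3 = 11111: 5 ones, 0 zeros → 1
  block 4 = 00001: 1 ones, 4 zeros → 0
  block 5 = 01100: 2 ones, 3 zeros → 0
  block 6 = 00101: 2 ones, 3 zeros → 0
  block 7 = 10000: 1 ones, 4 zeros → 0
  block 8 = 11111: 5 ones, 0 zeros → 1
  block 9 = 11111: 5 ones, 0 zeros → 1
Decoded = 111000011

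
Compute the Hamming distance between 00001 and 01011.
XOR = 01010, count of 1s = 2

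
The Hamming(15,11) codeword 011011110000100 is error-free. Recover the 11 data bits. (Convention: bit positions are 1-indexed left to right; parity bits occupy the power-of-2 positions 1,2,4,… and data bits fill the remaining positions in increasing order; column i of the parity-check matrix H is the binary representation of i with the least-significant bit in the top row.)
Parity bits occupy power-of-2 positions; data bits are at positions {3,5,6,7,9,10,11,12,13,14,15} (1-indexed).
Extract: c[3]=1 c[5]=1 c[6]=1 c[7]=1 c[9]=0 c[10]=0 c[11]=0 c[12]=0 c[13]=1 c[14]=0 c[15]=0
Data = 11110000100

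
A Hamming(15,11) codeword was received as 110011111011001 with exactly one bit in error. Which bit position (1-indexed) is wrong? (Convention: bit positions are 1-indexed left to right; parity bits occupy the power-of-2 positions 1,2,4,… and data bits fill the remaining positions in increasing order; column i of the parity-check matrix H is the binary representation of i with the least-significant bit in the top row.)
Syndrome s = H · r^T (mod 2), r = 110011111011001:
  s[0] = (101010101010101)·(110011111011001) mod 2 = 1+0+0+0+1+0+1+0+1+0+1+0+0+0+1 mod 2 = 0
  s[1] = (011001100110011)·(110011111011001) mod 2 = 0+1+0+0+0+1+1+0+0+0+1+0+0+0+1 mod 2 = 1
  s[2] = (000111100001111)·(110011111011001) mod 2 = 0+0+0+0+1+1+1+0+0+0+0+1+0+0+1 mod 2 = 1
  s[3] = (000000011111111)·(110011111011001) mod 2 = 0+0+0+0+0+0+0+1+1+0+1+1+0+0+1 mod 2 = 1
Syndrome = 0111
Column i of H is the binary representation of i, so the syndrome is the binary index of the flipped bit.
Read s = 0111 with s[0] as LSB: 0·2^0 + 1·2^1 + 1·2^2 + 1·2^3 = 14.
Error is at bit position 14.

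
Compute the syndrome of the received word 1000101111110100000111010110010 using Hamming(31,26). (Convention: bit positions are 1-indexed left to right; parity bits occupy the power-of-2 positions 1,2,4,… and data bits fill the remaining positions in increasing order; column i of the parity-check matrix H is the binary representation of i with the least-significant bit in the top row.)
Syndrome s = H · r^T (mod 2), r = 1000101111110100000111010110010:
  s[0] = (1010101010101010101010101010101)·(1000101111110100000111010110010) mod 2 = 1+0+0+0+1+0+1+0+1+0+1+0+0+0+0+0+0+0+0+0+1+0+0+0+0+0+1+0+0+0+0 mod 2 = 1
  s[1] = (0110011001100110011001100110011)·(1000101111110100000111010110010) mod 2 = 0+0+0+0+0+0+1+0+0+1+1+0+0+1+0+0+0+0+0+0+0+1+0+0+0+1+1+0+0+1+0 mod 2 = 0
  s[2] = (0001111000011110000111100001111)·(1000101111110100000111010110010) mod 2 = 0+0+0+0+1+0+1+0+0+0+0+1+0+1+0+0+0+0+0+1+1+1+0+0+0+0+0+0+0+1+0 mod 2 = 0
  s[3] = (0000000111111110000000011111111)·(1000101111110100000111010110010) mod 2 = 0+0+0+0+0+0+0+1+1+1+1+1+0+1+0+0+0+0+0+0+0+0+0+1+0+1+1+0+0+1+0 mod 2 = 0
  s[4] = (0000000000000001111111111111111)·(1000101111110100000111010110010) mod 2 = 0+0+0+0+0+0+0+0+0+0+0+0+0+0+0+0+0+0+0+1+1+1+0+1+0+1+1+0+0+1+0 mod 2 = 1
Syndrome = 10001
Non-zero syndrome: error at position 17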